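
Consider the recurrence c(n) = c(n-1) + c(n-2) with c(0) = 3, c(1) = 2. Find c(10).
Computing the sequence terms:
3, 2, 5, 7, 12, 19, 31, 50, 81, 131, 212

212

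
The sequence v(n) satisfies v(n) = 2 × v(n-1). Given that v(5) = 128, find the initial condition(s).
In general v(n) = 2ⁿ · v(0). At n = 5: v(0) = v(5) / 2^5 = 128 / 32 = 4.

v(0) = 4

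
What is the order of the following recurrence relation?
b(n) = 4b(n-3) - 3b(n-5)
The order is the largest lag k for which b(n-k) appears. Here the deepest term is b(n-5), so the order is 5.

Order 5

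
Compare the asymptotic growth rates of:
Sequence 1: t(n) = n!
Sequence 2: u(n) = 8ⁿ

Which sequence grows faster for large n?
Comparing growth rates:
Growth-rate hierarchy: log n ≺ any polynomial ≺ any exponential cⁿ (c>1) ≺ n! ≺ nⁿ.
factorial dominates exponential base 8 asymptotically.

t(n) grows faster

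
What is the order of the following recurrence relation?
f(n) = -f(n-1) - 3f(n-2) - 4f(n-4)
The order is the largest lag k for which f(n-k) appears. Here the deepest term is f(n-4), so the order is 4.

Order 4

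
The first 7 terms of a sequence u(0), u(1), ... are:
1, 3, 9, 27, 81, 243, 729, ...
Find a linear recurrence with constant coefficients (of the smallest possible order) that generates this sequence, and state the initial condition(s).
Look for the lowest-order linear relation among consecutive terms.
Observation: each term is 3× the previous.
Check at n=2: 3·3 = 9. ✓

u(n) = 3 × u(n-1), u(0) = 1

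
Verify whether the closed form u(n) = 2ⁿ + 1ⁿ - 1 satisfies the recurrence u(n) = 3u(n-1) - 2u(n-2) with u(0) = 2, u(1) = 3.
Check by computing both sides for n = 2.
From the recurrence with u(0) = 2, u(1) = 3:
  u(0) = 2, u(1) = 3, u(2) = 5
  so the recurrence gives u(2) = 5.
From the proposed closed form u(n) = 2ⁿ + 1ⁿ - 1:
  u(2) = 4.
The recurrence gives 5 but the closed form gives 4, so the closed form does not satisfy the recurrence.

No, the closed form is incorrect.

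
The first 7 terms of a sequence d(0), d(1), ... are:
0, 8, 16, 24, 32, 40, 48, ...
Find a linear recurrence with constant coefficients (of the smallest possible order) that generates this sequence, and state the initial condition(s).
Look for the lowest-order linear relation among consecutive terms.
Observation: consecutive differences are constant (= 8).
Check at n=2: 1·8 + 8 = 16. ✓

d(n) = d(n-1) + 8, d(0) = 0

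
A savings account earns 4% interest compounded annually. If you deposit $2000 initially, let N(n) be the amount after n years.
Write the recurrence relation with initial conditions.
Each year the balance grows by 4%, i.e. is multiplied by 1 + 4/100 = 1.04, so N(n) = 1.04 × N(n-1). The initial deposit gives N(0) = 2000.
Unrolling gives the closed form N(n) = 2000 × (1.04)ⁿ.

N(n) = 1.04 × N(n-1), N(0) = 2000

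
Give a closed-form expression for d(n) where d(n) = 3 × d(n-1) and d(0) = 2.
Recurrence: d(n) = 3 × d(n-1), initial: d(0) = 2.
Each term is 3 times the previous, so this is geometric with ratio 3. After n steps: d(n) = d(0)·3ⁿ = 2·3ⁿ.

d(n) = 2·3ⁿ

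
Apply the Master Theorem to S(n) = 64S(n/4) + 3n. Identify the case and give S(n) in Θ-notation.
Master Theorem template: S(n) = a·S(n/b) + f(n).
Here: a=64, b=4, f(n)=3n
Compute log_b(a) = log_4(64) = 3.
f(n) = 3n = O(n^(3-ε)) with ε = 2. Case 1: S(n) = Θ(n^log_b(a)) = Θ(n^3).

Case 1: S(n) = Θ(n^3)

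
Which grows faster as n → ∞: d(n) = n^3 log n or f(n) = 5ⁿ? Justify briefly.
Comparing growth rates:
Growth-rate hierarchy: log n ≺ any polynomial ≺ any exponential cⁿ (c>1) ≺ n! ≺ nⁿ.
exponential base 5 dominates polynomial degree 3 (with log factor) asymptotically.

f(n) grows faster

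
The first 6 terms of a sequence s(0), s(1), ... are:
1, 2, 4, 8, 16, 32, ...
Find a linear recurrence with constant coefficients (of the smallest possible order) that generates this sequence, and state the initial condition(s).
Look for the lowest-order linear relation among consecutive terms.
Observation: each term is 2× the previous.
Check at n=2: 2·2 = 4. ✓

s(n) = 2 × s(n-1), s(0) = 1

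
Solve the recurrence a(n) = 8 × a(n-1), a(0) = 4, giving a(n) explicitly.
Recurrence: a(n) = 8 × a(n-1), initial: a(0) = 4.
Each term is 8 times the previous, so this is geometric with ratio 8. After n steps: a(n) = a(0)·8ⁿ = 4·8ⁿ.

a(n) = 4·8ⁿ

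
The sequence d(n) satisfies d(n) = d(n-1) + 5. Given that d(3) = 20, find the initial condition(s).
d(3) = d(0) + 3·5, so d(0) = 20 - 15 = 5.

d(0) = 5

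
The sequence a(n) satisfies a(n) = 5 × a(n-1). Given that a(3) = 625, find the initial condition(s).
In general a(n) = 5ⁿ · a(0). At n = 3: a(0) = a(3) / 5^3 = 625 / 125 = 5.

a(0) = 5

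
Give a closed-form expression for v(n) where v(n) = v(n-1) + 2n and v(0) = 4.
Recurrence: v(n) = v(n-1) + 2n, initial: v(0) = 4.
Telescoping: v(n) = v(0) + 2·Σᵢ₌₁ⁿ i = 4 + 2·n(n+1)/2.

v(n) = 2·n(n+1)/2 + 4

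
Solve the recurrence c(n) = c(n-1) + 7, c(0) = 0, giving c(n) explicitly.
Recurrence: c(n) = c(n-1) + 7, initial: c(0) = 0.
Each step adds 7, so c(n) = c(0) + 7n = 7n.

c(n) = 7n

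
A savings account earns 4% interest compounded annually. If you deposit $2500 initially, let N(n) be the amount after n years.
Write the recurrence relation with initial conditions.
Each year the balance grows by 4%, i.e. is multiplied by 1 + 4/100 = 1.04, so N(n) = 1.04 × N(n-1). The initial deposit gives N(0) = 2500.
Unrolling gives the closed form N(n) = 2500 × (1.04)ⁿ.

N(n) = 1.04 × N(n-1), N(0) = 2500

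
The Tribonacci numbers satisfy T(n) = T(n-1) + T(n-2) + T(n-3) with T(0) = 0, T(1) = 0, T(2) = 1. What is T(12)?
Computing the sequence terms:
0, 0, 1, 1, 2, 4, 7, 13, 24, 44, 81, 149, 274

274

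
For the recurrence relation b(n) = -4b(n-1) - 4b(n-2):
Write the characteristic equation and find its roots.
Substitute b(n) = rⁿ and divide through by rⁿ⁻²: r² + 4r + 4 = 0
Factor: (r + 2)² = 0, so r = -2 (double root).
General solution: b(n) = (A + Bn)·(-2)ⁿ

Characteristic: r² + 4r + 4 = 0, Roots: r = -2 (double root)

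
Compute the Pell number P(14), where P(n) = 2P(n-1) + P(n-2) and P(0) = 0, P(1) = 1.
Computing the sequence terms:
0, 1, 2, 5, 12, 29, 70, 169, 408, 985, 2378, 5741, 13860, 33461, 80782

80782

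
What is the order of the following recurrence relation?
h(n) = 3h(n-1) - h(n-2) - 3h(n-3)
The order is the largest lag k for which h(n-k) appears. Here the deepest term is h(n-3), so the order is 3.

Order 3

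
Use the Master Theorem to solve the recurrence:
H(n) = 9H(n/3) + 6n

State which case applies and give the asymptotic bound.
Master Theorem template: H(n) = a·H(n/b) + f(n).
Here: a=9, b=3, f(n)=6n
Compute log_b(a) = log_3(9) = 2.
f(n) = 6n = O(n^(2-ε)) with ε = 1. Case 1: H(n) = Θ(n^log_b(a)) = Θ(n^2).

Case 1: H(n) = Θ(n^2)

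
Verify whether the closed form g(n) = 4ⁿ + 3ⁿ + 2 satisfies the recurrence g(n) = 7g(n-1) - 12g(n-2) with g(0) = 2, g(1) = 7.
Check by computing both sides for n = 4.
From the recurrence with g(0) = 2, g(1) = 7:
  g(0) = 2, g(1) = 7, g(2) = 25, g(3) = 91, g(4) = 337
  so the recurrence gives g(4) = 337.
From the proposed closed form g(n) = 4ⁿ + 3ⁿ + 2:
  g(4) = 339.
The recurrence gives 337 but the closed form gives 339, so the closed form does not satisfy the recurrence.

No, the closed form is incorrect.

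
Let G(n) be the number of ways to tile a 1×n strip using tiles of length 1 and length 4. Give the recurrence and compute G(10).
Condition on the last tile: it has length 1 (leaving a 1×(n-1) strip) or length 4 (leaving a 1×(n-4) strip), so G(n) = G(n-1) + G(n-4) (order-4 linear recurrence).
For 0 ≤ i < 4 only unit tiles fit, so G(i) = 1.
Iterating the recurrence: G(4) = 2, G(5) = 3, G(6) = 4, G(7) = 5, G(8) = 7, G(9) = 10, G(10) = 14.

G(n) = G(n-1) + G(n-4), with G(i) = 1 for 0 ≤ i < 4; G(10) = 14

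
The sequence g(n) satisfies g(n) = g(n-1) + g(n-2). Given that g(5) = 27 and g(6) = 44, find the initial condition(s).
Work backwards using g(k) = g(k+2) - g(k+1):
g(4) = g(6) - g(5) = 44 - 27 = 17
g(3) = g(5) - g(4) = 27 - 17 = 10
g(2) = g(4) - g(3) = 17 - 10 = 7
g(1) = g(3) - g(2) = 10 - 7 = 3
g(0) = g(2) - g(1) = 7 - 3 = 4

g(0) = 4, g(1) = 3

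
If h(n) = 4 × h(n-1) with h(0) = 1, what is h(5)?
Computing step by step:
h(0) = 1
h(1) = 4 × 1 = 4
h(2) = 4 × 4 = 16
h(3) = 4 × 16 = 64
h(4) = 4 × 64 = 256
h(5) = 4 × 256 = 1024

1024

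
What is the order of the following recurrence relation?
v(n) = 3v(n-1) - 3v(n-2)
The order is the largest lag k for which v(n-k) appears. Here the deepest term is v(n-2), so the order is 2.

Order 2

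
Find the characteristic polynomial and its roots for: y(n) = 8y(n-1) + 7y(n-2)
Substitute y(n) = rⁿ and divide through by rⁿ⁻²: r² - 8r - 7 = 0
Discriminant: 8² + 4·7 = 92, not a perfect square, so by the quadratic formula r = (8 ± √92)/2.
General solution: y(n) = A·r₁ⁿ + B·r₂ⁿ where r₁,r₂ = (8 ± √92)/2

Characteristic: r² - 8r - 7 = 0, Roots: r = (8 ± √92)/2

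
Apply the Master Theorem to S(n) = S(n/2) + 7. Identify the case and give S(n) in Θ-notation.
Master Theorem template: S(n) = a·S(n/b) + f(n).
Here: a=1, b=2, f(n)=7
Compute log_b(a) = log_2(1) = 0.
f(n) = 7 = Θ(1). Case 2: S(n) = Θ(log n).

Case 2: S(n) = Θ(log n)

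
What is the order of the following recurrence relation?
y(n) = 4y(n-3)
The order is the largest lag k for which y(n-k) appears. Here the deepest term is y(n-3), so the order is 3.

Order 3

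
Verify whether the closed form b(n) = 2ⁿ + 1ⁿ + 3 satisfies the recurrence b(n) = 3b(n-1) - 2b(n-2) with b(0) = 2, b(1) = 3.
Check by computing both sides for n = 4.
From the recurrence with b(0) = 2, b(1) = 3:
  b(0) = 2, b(1) = 3, b(2) = 5, b(3) = 9, b(4) = 17
  so the recurrence gives b(4) = 17.
From the proposed closed form b(n) = 2ⁿ + 1ⁿ + 3:
  b(4) = 20.
The recurrence gives 17 but the closed form gives 20, so the closed form does not satisfy the recurrence.

No, the closed form is incorrect.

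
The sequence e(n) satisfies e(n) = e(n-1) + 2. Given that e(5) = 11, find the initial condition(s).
e(5) = e(0) + 5·2, so e(0) = 11 - 10 = 1.

e(0) = 1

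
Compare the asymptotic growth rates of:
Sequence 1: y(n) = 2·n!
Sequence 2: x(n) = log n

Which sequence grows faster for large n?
Comparing growth rates:
Growth-rate hierarchy: log n ≺ any polynomial ≺ any exponential cⁿ (c>1) ≺ n! ≺ nⁿ.
factorial dominates logarithmic asymptotically.

y(n) grows faster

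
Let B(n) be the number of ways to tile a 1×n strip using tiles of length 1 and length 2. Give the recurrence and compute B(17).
Condition on the last tile: it has length 1 (leaving a 1×(n-1) strip) or length 2 (leaving a 1×(n-2) strip), so B(n) = B(n-1) + B(n-2) (order-2 linear recurrence).
For 0 ≤ i < 2 only unit tiles fit, so B(i) = 1.
Iterating the recurrence: B(2) = 2, B(3) = 3, B(4) = 5, B(5) = 8, B(6) = 13, B(7) = 21, B(8) = 34, B(9) = 55, B(10) = 89, B(11) = 144, B(12) = 233, B(13) = 377, B(14) = 610, B(15) = 987, B(16) = 1597, B(17) = 2584.

B(n) = B(n-1) + B(n-2), with B(i) = 1 for 0 ≤ i < 2; B(17) = 2584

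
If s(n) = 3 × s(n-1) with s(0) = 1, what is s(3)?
Computing step by step:
s(0) = 1
s(1) = 3 × 1 = 3
s(2) = 3 × 3 = 9
s(3) = 3 × 9 = 27

27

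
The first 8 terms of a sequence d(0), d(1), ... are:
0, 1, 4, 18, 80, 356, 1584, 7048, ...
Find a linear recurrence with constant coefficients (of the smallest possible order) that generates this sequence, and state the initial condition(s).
Look for the lowest-order linear relation among consecutive terms.
Observation: d(n) - 4·d(n-1) - (2)·d(n-2) = 0 holds for the shown terms, and no order-1 relation d(n) = α·d(n-1) + β fits.
Check at n=3: 4·4 + (2)·1 = 18. ✓

d(n) = 4d(n-1) + 2d(n-2), d(0) = 0, d(1) = 1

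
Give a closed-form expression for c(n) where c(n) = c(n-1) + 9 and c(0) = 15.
Recurrence: c(n) = c(n-1) + 9, initial: c(0) = 15.
Each step adds 9, so c(n) = c(0) + 9n = 9n + 15.

c(n) = 9n + 15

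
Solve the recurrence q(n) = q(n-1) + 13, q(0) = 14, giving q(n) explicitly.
Recurrence: q(n) = q(n-1) + 13, initial: q(0) = 14.
Each step adds 13, so q(n) = q(0) + 13n = 13n + 14.

q(n) = 13n + 14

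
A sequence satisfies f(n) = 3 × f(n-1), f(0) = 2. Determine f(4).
Computing step by step:
f(0) = 2
f(1) = 3 × 2 = 6
f(2) = 3 × 6 = 18
f(3) = 3 × 18 = 54
f(4) = 3 × 54 = 162

162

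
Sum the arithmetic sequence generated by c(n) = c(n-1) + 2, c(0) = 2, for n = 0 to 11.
Computing the sequence terms: 2, 4, 6, 8, 10, 12, 14, 16, 18, 20, 22, 24
Adding these values together:

156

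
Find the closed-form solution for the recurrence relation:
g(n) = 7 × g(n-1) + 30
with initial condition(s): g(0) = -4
Recurrence: g(n) = 7 × g(n-1) + 30, initial: g(0) = -4.
Try g(n) = A·7ⁿ + C. Substituting: A·7ⁿ + C = 7(A·7ⁿ⁻¹ + C) + 30 = A·7ⁿ + 7C + 30, so C = 7C + 30, giving C = -5. Then g(0) = A - 5 = -4 gives A = 1.

g(n) = 7ⁿ - 5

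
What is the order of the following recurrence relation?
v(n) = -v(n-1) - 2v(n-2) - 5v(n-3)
The order is the largest lag k for which v(n-k) appears. Here the deepest term is v(n-3), so the order is 3.

Order 3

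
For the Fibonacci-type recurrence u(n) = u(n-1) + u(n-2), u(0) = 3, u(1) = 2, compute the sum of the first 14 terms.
Computing the sequence terms: 3, 2, 5, 7, 12, 19, 31, 50, 81, 131, 212, 343, 555, 898
Adding these values together:

2349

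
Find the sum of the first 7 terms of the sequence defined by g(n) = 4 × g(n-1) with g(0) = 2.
Computing the sequence terms: 2, 8, 32, 128, 512, 2048, 8192
Adding these values together:

10922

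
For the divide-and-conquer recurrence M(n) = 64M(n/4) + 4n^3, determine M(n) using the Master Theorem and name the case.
Master Theorem template: M(n) = a·M(n/b) + f(n).
Here: a=64, b=4, f(n)=4n^3
Compute log_b(a) = log_4(64) = 3.
f(n) = 4n^3 = Θ(n^3). Case 2: M(n) = Θ(n^3 log n).

Case 2: M(n) = Θ(n^3 log n)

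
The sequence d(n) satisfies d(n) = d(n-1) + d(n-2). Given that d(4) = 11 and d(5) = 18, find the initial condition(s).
Work backwards using d(k) = d(k+2) - d(k+1):
d(3) = d(5) - d(4) = 18 - 11 = 7
d(2) = d(4) - d(3) = 11 - 7 = 4
d(1) = d(3) - d(2) = 7 - 4 = 3
d(0) = d(2) - d(1) = 4 - 3 = 1

d(0) = 1, d(1) = 3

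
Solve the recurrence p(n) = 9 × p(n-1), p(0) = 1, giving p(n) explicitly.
Recurrence: p(n) = 9 × p(n-1), initial: p(0) = 1.
Each term is 9 times the previous, so this is geometric with ratio 9. After n steps: p(n) = p(0)·9ⁿ = 9ⁿ.

p(n) = 9ⁿ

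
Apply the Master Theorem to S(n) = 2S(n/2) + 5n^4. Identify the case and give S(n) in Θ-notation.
Master Theorem template: S(n) = a·S(n/b) + f(n).
Here: a=2, b=2, f(n)=5n^4
Compute log_b(a) = log_2(2) = 1.
f(n) = 5n^4 = Ω(n^(1+ε)) with ε = 3, and the regularity condition holds (a·f(n/b) = (a/b^4)·f(n) with a/b^4 = 2^-3 < 1). Case 3: S(n) = Θ(f(n)) = Θ(n^4).

Case 3: S(n) = Θ(n^4)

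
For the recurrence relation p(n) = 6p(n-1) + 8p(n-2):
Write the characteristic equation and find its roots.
Substitute p(n) = rⁿ and divide through by rⁿ⁻²: r² - 6r - 8 = 0
Discriminant: 6² + 4·8 = 68, not a perfect square, so by the quadratic formula r = (6 ± √68)/2.
General solution: p(n) = A·r₁ⁿ + B·r₂ⁿ where r₁,r₂ = (6 ± √68)/2

Characteristic: r² - 6r - 8 = 0, Roots: r = (6 ± √68)/2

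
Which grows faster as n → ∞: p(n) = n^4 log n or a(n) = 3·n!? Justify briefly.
Comparing growth rates:
Growth-rate hierarchy: log n ≺ any polynomial ≺ any exponential cⁿ (c>1) ≺ n! ≺ nⁿ.
factorial dominates polynomial degree 4 (with log factor) asymptotically.

a(n) grows faster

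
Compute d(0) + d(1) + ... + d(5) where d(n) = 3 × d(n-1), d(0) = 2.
Computing the sequence terms: 2, 6, 18, 54, 162, 486
Adding these values together:

728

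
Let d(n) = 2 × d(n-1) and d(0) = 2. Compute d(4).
Computing step by step:
d(0) = 2
d(1) = 2 × 2 = 4
d(2) = 2 × 4 = 8
d(3) = 2 × 8 = 16
d(4) = 2 × 16 = 32

32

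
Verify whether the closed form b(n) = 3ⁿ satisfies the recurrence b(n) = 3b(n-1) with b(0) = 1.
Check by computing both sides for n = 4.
From the recurrence with b(0) = 1:
  b(0) = 1, b(1) = 3, b(2) = 9, b(3) = 27, b(4) = 81
  so the recurrence gives b(4) = 81.
From the proposed closed form b(n) = 3ⁿ:
  b(4) = 81.
Both sides give 81 at n = 4, and the initial condition(s) match, so the closed form is consistent.

Yes, the closed form is correct.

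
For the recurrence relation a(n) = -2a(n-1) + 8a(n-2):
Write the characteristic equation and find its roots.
Substitute a(n) = rⁿ and divide through by rⁿ⁻²: r² + 2r - 8 = 0
Factor: (r - 2)(r + 4) = 0, so r = 2, -4.
General solution: a(n) = A·2ⁿ + B·(-4)ⁿ

Characteristic: r² + 2r - 8 = 0, Roots: r = 2, -4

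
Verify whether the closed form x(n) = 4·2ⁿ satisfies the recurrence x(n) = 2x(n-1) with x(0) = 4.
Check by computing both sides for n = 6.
From the recurrence with x(0) = 4:
  x(0) = 4, x(1) = 8, x(2) = 16, x(3) = 32, x(4) = 64, x(5) = 128, x(6) = 256
  so the recurrence gives x(6) = 256.
From the proposed closed form x(n) = 4·2ⁿ:
  x(6) = 256.
Both sides give 256 at n = 6, and the initial condition(s) match, so the closed form is consistent.

Yes, the closed form is correct.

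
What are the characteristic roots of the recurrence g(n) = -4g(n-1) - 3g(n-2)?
Substitute g(n) = rⁿ and divide through by rⁿ⁻²: r² + 4r + 3 = 0
Factor: (r + 1)(r + 3) = 0, so r = -1, -3.
General solution: g(n) = A·(-1)ⁿ + B·(-3)ⁿ

Characteristic: r² + 4r + 3 = 0, Roots: r = -1, -3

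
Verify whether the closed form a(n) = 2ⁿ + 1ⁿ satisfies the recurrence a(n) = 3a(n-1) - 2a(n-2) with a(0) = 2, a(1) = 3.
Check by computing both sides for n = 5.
From the recurrence with a(0) = 2, a(1) = 3:
  a(0) = 2, a(1) = 3, a(2) = 5, a(3) = 9, a(4) = 17, a(5) = 33
  so the recurrence gives a(5) = 33.
From the proposed closed form a(n) = 2ⁿ + 1ⁿ:
  a(5) = 33.
Both sides give 33 at n = 5, and the initial condition(s) match, so the closed form is consistent.

Yes, the closed form is correct.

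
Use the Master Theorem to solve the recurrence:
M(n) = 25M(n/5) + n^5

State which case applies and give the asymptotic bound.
Master Theorem template: M(n) = a·M(n/b) + f(n).
Here: a=25, b=5, f(n)=n^5
Compute log_b(a) = log_5(25) = 2.
f(n) = n^5 = Ω(n^(2+ε)) with ε = 3, and the regularity condition holds (a·f(n/b) = (a/b^5)·f(n) with a/b^5 = 5^-3 < 1). Case 3: M(n) = Θ(f(n)) = Θ(n^5).

Case 3: M(n) = Θ(n^5)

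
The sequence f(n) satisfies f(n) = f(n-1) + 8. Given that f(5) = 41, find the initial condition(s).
f(5) = f(0) + 5·8, so f(0) = 41 - 40 = 1.

f(0) = 1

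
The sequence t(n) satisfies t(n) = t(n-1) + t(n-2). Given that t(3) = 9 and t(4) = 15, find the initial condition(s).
Work backwards using t(k) = t(k+2) - t(k+1):
t(2) = t(4) - t(3) = 15 - 9 = 6
t(1) = t(3) - t(2) = 9 - 6 = 3
t(0) = t(2) - t(1) = 6 - 3 = 3

t(0) = 3, t(1) = 3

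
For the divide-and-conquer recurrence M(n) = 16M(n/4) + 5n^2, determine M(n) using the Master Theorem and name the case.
Master Theorem template: M(n) = a·M(n/b) + f(n).
Here: a=16, b=4, f(n)=5n^2
Compute log_b(a) = log_4(16) = 2.
f(n) = 5n^2 = Θ(n^2). Case 2: M(n) = Θ(n^2 log n).

Case 2: M(n) = Θ(n^2 log n)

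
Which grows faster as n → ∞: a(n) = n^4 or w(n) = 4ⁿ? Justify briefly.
Comparing growth rates:
Growth-rate hierarchy: log n ≺ any polynomial ≺ any exponential cⁿ (c>1) ≺ n! ≺ nⁿ.
exponential base 4 dominates polynomial degree 4 asymptotically.

w(n) grows faster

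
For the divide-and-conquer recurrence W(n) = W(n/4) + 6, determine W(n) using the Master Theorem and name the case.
Master Theorem template: W(n) = a·W(n/b) + f(n).
Here: a=1, b=4, f(n)=6
Compute log_b(a) = log_4(1) = 0.
f(n) = 6 = Θ(1). Case 2: W(n) = Θ(log n).

Case 2: W(n) = Θ(log n)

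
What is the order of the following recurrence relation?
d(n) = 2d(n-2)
The order is the largest lag k for which d(n-k) appears. Here the deepest term is d(n-2), so the order is 2.

Order 2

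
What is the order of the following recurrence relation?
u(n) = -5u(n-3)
The order is the largest lag k for which u(n-k) appears. Here the deepest term is u(n-3), so the order is 3.

Order 3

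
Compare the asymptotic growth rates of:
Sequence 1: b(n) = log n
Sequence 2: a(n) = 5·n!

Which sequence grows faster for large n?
Comparing growth rates:
Growth-rate hierarchy: log n ≺ any polynomial ≺ any exponential cⁿ (c>1) ≺ n! ≺ nⁿ.
factorial dominates logarithmic asymptotically.

a(n) grows faster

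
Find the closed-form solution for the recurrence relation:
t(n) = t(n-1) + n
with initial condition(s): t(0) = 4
Recurrence: t(n) = t(n-1) + n, initial: t(0) = 4.
Telescoping: t(n) = t(0) + Σᵢ₌₁ⁿ i = 4 + n(n+1)/2.

t(n) = n(n+1)/2 + 4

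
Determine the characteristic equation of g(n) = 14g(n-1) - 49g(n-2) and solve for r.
Substitute g(n) = rⁿ and divide through by rⁿ⁻²: r² - 14r + 49 = 0
Factor: (r - 7)² = 0, so r = 7 (double root).
General solution: g(n) = (A + Bn)·7ⁿ

Characteristic: r² - 14r + 49 = 0, Roots: r = 7 (double root)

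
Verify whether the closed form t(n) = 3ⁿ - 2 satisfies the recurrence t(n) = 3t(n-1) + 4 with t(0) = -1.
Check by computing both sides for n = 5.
From the recurrence with t(0) = -1:
  t(0) = -1, t(1) = 1, t(2) = 7, t(3) = 25, t(4) = 79, t(5) = 241
  so the recurrence gives t(5) = 241.
From the proposed closed form t(n) = 3ⁿ - 2:
  t(5) = 241.
Both sides give 241 at n = 5, and the initial condition(s) match, so the closed form is consistent.

Yes, the closed form is correct.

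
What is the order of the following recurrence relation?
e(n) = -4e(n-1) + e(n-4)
The order is the largest lag k for which e(n-k) appears. Here the deepest term is e(n-4), so the order is 4.

Order 4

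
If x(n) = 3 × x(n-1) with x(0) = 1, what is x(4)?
Computing step by step:
x(0) = 1
x(1) = 3 × 1 = 3
x(2) = 3 × 3 = 9
x(3) = 3 × 9 = 27
x(4) = 3 × 27 = 81

81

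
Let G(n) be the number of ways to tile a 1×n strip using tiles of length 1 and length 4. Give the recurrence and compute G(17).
Condition on the last tile: it has length 1 (leaving a 1×(n-1) strip) or length 4 (leaving a 1×(n-4) strip), so G(n) = G(n-1) + G(n-4) (order-4 linear recurrence).
For 0 ≤ i < 4 only unit tiles fit, so G(i) = 1.
Iterating the recurrence: G(4) = 2, G(5) = 3, G(6) = 4, G(7) = 5, G(8) = 7, G(9) = 10, G(10) = 14, G(11) = 19, G(12) = 26, G(13) = 36, G(14) = 50, G(15) = 69, G(16) = 95, G(17) = 131.

G(n) = G(n-1) + G(n-4), with G(i) = 1 for 0 ≤ i < 4; G(17) = 131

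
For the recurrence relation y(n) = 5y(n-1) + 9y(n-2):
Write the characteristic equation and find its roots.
Substitute y(n) = rⁿ and divide through by rⁿ⁻²: r² - 5r - 9 = 0
Discriminant: 5² + 4·9 = 61, not a perfect square, so by the quadratic formula r = (5 ± √61)/2.
General solution: y(n) = A·r₁ⁿ + B·r₂ⁿ where r₁,r₂ = (5 ± √61)/2

Characteristic: r² - 5r - 9 = 0, Roots: r = (5 ± √61)/2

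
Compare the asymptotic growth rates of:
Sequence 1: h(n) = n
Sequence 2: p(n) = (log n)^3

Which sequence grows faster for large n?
Comparing growth rates:
Growth-rate hierarchy: log n ≺ any polynomial ≺ any exponential cⁿ (c>1) ≺ n! ≺ nⁿ.
polynomial degree 1 dominates polylogarithmic (log n)^3 asymptotically.

h(n) grows faster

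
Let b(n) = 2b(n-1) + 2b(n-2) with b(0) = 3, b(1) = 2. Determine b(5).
Computing the sequence terms:
3, 2, 10, 24, 68, 184

184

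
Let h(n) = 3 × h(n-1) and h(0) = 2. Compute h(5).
Computing step by step:
h(0) = 2
h(1) = 3 × 2 = 6
h(2) = 3 × 6 = 18
h(3) = 3 × 18 = 54
h(4) = 3 × 54 = 162
h(5) = 3 × 162 = 486

486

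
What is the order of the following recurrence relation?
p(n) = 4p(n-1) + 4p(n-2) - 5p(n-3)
The order is the largest lag k for which p(n-k) appears. Here the deepest term is p(n-3), so the order is 3.

Order 3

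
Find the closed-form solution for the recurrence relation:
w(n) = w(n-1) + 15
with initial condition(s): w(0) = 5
Recurrence: w(n) = w(n-1) + 15, initial: w(0) = 5.
Each step adds 15, so w(n) = w(0) + 15n = 15n + 5.

w(n) = 15n + 5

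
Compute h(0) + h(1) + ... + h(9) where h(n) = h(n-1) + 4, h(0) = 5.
Computing the sequence terms: 5, 9, 13, 17, 21, 25, 29, 33, 37, 41
Adding these values together:

230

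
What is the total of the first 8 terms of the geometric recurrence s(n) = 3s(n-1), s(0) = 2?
Computing the sequence terms: 2, 6, 18, 54, 162, 486, 1458, 4374
Adding these values together:

6560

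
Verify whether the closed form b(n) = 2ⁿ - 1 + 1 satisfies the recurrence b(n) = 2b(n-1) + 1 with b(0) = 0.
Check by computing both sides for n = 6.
From the recurrence with b(0) = 0:
  b(0) = 0, b(1) = 1, b(2) = 3, b(3) = 7, b(4) = 15, b(5) = 31, b(6) = 63
  so the recurrence gives b(6) = 63.
From the proposed closed form b(n) = 2ⁿ - 1 + 1:
  b(6) = 64.
The recurrence gives 63 but the closed form gives 64, so the closed form does not satisfy the recurrence.

No, the closed form is incorrect.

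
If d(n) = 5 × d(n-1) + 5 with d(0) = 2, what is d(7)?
Computing step by step:
d(0) = 2
d(1) = 5 × 2 + 5 = 15
d(2) = 5 × 15 + 5 = 80
d(3) = 5 × 80 + 5 = 405
d(4) = 5 × 405 + 5 = 2030
d(5) = 5 × 2030 + 5 = 10155
d(6) = 5 × 10155 + 5 = 50780
d(7) = 5 × 50780 + 5 = 253905

253905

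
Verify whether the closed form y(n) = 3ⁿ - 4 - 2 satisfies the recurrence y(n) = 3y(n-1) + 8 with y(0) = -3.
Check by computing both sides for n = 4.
From the recurrence with y(0) = -3:
  y(0) = -3, y(1) = -1, y(2) = 5, y(3) = 23, y(4) = 77
  so the recurrence gives y(4) = 77.
From the proposed closed form y(n) = 3ⁿ - 4 - 2:
  y(4) = 75.
The recurrence gives 77 but the closed form gives 75, so the closed form does not satisfy the recurrence.

No, the closed form is incorrect.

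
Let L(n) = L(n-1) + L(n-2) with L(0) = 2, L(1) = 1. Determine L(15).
Computing the sequence terms:
2, 1, 3, 4, 7, 11, 18, 29, 47, 76, 123, 199, 322, 521, 843, 1364

1364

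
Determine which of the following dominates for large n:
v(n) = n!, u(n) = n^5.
Comparing growth rates:
Growth-rate hierarchy: log n ≺ any polynomial ≺ any exponential cⁿ (c>1) ≺ n! ≺ nⁿ.
factorial dominates polynomial degree 5 asymptotically.

v(n) grows faster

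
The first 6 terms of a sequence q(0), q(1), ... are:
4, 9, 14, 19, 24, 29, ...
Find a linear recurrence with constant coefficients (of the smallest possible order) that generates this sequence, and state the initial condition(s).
Look for the lowest-order linear relation among consecutive terms.
Observation: consecutive differences are constant (= 5).
Check at n=2: 1·9 + 5 = 14. ✓

q(n) = q(n-1) + 5, q(0) = 4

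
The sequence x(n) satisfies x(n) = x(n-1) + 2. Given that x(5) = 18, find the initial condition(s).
x(5) = x(0) + 5·2, so x(0) = 18 - 10 = 8.

x(0) = 8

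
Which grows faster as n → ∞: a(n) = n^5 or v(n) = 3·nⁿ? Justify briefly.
Comparing growth rates:
Growth-rate hierarchy: log n ≺ any polynomial ≺ any exponential cⁿ (c>1) ≺ n! ≺ nⁿ.
super-exponential nⁿ dominates polynomial degree 5 asymptotically.

v(n) grows faster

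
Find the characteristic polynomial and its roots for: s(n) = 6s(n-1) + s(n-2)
Substitute s(n) = rⁿ and divide through by rⁿ⁻²: r² - 6r - 1 = 0
Discriminant: 6² + 4·1 = 40, not a perfect square, so by the quadratic formula r = (6 ± √40)/2.
General solution: s(n) = A·r₁ⁿ + B·r₂ⁿ where r₁,r₂ = (6 ± √40)/2

Characteristic: r² - 6r - 1 = 0, Roots: r = (6 ± √40)/2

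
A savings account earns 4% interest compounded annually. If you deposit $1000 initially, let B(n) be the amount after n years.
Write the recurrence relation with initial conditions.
Each year the balance grows by 4%, i.e. is multiplied by 1 + 4/100 = 1.04, so B(n) = 1.04 × B(n-1). The initial deposit gives B(0) = 1000.
Unrolling gives the closed form B(n) = 1000 × (1.04)ⁿ.

B(n) = 1.04 × B(n-1), B(0) = 1000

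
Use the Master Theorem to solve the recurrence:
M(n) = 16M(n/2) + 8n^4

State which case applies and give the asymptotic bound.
Master Theorem template: M(n) = a·M(n/b) + f(n).
Here: a=16, b=2, f(n)=8n^4
Compute log_b(a) = log_2(16) = 4.
f(n) = 8n^4 = Θ(n^4). Case 2: M(n) = Θ(n^4 log n).

Case 2: M(n) = Θ(n^4 log n)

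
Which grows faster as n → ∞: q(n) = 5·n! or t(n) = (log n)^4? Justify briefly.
Comparing growth rates:
Growth-rate hierarchy: log n ≺ any polynomial ≺ any exponential cⁿ (c>1) ≺ n! ≺ nⁿ.
factorial dominates polylogarithmic (log n)^4 asymptotically.

q(n) grows faster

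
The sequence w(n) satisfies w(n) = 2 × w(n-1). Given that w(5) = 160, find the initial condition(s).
In general w(n) = 2ⁿ · w(0). At n = 5: w(0) = w(5) / 2^5 = 160 / 32 = 5.

w(0) = 5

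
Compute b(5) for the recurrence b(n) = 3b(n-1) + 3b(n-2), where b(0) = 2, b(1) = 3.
Computing the sequence terms:
2, 3, 15, 54, 207, 783

783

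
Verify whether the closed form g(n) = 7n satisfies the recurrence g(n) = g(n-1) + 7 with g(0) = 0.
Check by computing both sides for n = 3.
From the recurrence with g(0) = 0:
  g(0) = 0, g(1) = 7, g(2) = 14, g(3) = 21
  so the recurrence gives g(3) = 21.
From the proposed closed form g(n) = 7n:
  g(3) = 21.
Both sides give 21 at n = 3, and the initial condition(s) match, so the closed form is consistent.

Yes, the closed form is correct.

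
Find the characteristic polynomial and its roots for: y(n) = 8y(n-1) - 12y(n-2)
Substitute y(n) = rⁿ and divide through by rⁿ⁻²: r² - 8r + 12 = 0
Factor: (r - 6)(r - 2) = 0, so r = 6, 2.
General solution: y(n) = A·6ⁿ + B·2ⁿ

Characteristic: r² - 8r + 12 = 0, Roots: r = 6, 2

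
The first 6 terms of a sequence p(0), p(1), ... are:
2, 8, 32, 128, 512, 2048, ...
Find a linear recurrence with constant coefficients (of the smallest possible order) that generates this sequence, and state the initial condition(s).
Look for the lowest-order linear relation among consecutive terms.
Observation: each term is 4× the previous.
Check at n=2: 4·8 = 32. ✓

p(n) = 4 × p(n-1), p(0) = 2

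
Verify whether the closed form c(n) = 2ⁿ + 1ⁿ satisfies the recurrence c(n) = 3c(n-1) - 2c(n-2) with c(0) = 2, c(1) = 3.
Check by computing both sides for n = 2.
From the recurrence with c(0) = 2, c(1) = 3:
  c(0) = 2, c(1) = 3, c(2) = 5
  so the recurrence gives c(2) = 5.
From the proposed closed form c(n) = 2ⁿ + 1ⁿ:
  c(2) = 5.
Both sides give 5 at n = 2, and the initial condition(s) match, so the closed form is consistent.

Yes, the closed form is correct.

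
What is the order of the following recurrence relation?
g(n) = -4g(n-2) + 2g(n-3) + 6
The order is the largest lag k for which g(n-k) appears. Here the deepest term is g(n-3) (the 6 term is non-homogeneous and does not affect the order), so the order is 3.

Order 3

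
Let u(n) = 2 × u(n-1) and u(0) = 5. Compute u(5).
Computing step by step:
u(0) = 5
u(1) = 2 × 5 = 10
u(2) = 2 × 10 = 20
u(3) = 2 × 20 = 40
u(4) = 2 × 40 = 80
u(5) = 2 × 80 = 160

160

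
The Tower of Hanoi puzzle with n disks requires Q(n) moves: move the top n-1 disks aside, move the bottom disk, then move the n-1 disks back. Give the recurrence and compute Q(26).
Moving n disks = move the top n-1 disks aside (Q(n-1) moves) + move the largest disk (1 move) + move the n-1 disks back on top (Q(n-1) moves), so Q(n) = 2Q(n-1) + 1, with Q(1) = 1 (a single disk takes one move).
First terms: 1, 3, 7, 15, 31, 63, … — each is one less than a power of 2. Indeed Q(n) + 1 = 2(Q(n-1) + 1) with Q(1) + 1 = 2, so Q(n) + 1 = 2ⁿ and Q(n) = 2ⁿ - 1.
Hence Q(26) = 2^26 - 1 = 67108864 - 1 = 67108863.

Q(n) = 2Q(n-1) + 1, Q(1) = 1; Q(26) = 67108863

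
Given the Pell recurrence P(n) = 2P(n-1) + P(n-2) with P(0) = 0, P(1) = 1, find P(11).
Computing the sequence terms:
0, 1, 2, 5, 12, 29, 70, 169, 408, 985, 2378, 5741

5741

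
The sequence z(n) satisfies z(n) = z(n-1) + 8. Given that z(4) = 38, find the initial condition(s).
z(4) = z(0) + 4·8, so z(0) = 38 - 32 = 6.

z(0) = 6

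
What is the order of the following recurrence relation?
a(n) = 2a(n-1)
The order is the largest lag k for which a(n-k) appears. Here the deepest term is a(n-1), so the order is 1.

Order 1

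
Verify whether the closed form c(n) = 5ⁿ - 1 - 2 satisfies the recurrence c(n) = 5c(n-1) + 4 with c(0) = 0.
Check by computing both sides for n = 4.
From the recurrence with c(0) = 0:
  c(0) = 0, c(1) = 4, c(2) = 24, c(3) = 124, c(4) = 624
  so the recurrence gives c(4) = 624.
From the proposed closed form c(n) = 5ⁿ - 1 - 2:
  c(4) = 622.
The recurrence gives 624 but the closed form gives 622, so the closed form does not satisfy the recurrence.

No, the closed form is incorrect.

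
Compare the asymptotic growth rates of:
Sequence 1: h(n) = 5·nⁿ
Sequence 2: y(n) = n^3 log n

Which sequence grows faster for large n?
Comparing growth rates:
Growth-rate hierarchy: log n ≺ any polynomial ≺ any exponential cⁿ (c>1) ≺ n! ≺ nⁿ.
super-exponential nⁿ dominates polynomial degree 3 (with log factor) asymptotically.

h(n) grows faster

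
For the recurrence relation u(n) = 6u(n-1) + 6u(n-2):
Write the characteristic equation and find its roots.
Substitute u(n) = rⁿ and divide through by rⁿ⁻²: r² - 6r - 6 = 0
Discriminant: 6² + 4·6 = 60, not a perfect square, so by the quadratic formula r = (6 ± √60)/2.
General solution: u(n) = A·r₁ⁿ + B·r₂ⁿ where r₁,r₂ = (6 ± √60)/2

Characteristic: r² - 6r - 6 = 0, Roots: r = (6 ± √60)/2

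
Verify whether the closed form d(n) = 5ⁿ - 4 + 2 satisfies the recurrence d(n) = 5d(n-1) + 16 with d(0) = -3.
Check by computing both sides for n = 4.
From the recurrence with d(0) = -3:
  d(0) = -3, d(1) = 1, d(2) = 21, d(3) = 121, d(4) = 621
  so the recurrence gives d(4) = 621.
From the proposed closed form d(n) = 5ⁿ - 4 + 2:
  d(4) = 623.
The recurrence gives 621 but the closed form gives 623, so the closed form does not satisfy the recurrence.

No, the closed form is incorrect.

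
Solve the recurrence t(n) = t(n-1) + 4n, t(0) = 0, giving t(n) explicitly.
Recurrence: t(n) = t(n-1) + 4n, initial: t(0) = 0.
Telescoping: t(n) = t(0) + 4·Σᵢ₌₁ⁿ i = 0 + 4·n(n+1)/2.

t(n) = 4·n(n+1)/2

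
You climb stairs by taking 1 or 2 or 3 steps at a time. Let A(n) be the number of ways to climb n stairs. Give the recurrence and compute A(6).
Condition on the size of the last step (1 to 3): before it there were n-1, …, n-3 stairs climbed, and these cases are disjoint, so A(n) = A(n-1) + A(n-2) + A(n-3) (order-3 linear recurrence).
Initial conditions by direct count (compositions of i into parts ≤ 3): A(1) = 1; A(2) = 2; A(3) = 4.
Iterating the recurrence: A(4) = 7, A(5) = 13, A(6) = 24.

A(n) = A(n-1) + A(n-2) + A(n-3), A(1) = 1, A(2) = 2, A(3) = 4; A(6) = 24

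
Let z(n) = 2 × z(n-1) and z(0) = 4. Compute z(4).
Computing step by step:
z(0) = 4
z(1) = 2 × 4 = 8
z(2) = 2 × 8 = 16
z(3) = 2 × 16 = 32
z(4) = 2 × 32 = 64

64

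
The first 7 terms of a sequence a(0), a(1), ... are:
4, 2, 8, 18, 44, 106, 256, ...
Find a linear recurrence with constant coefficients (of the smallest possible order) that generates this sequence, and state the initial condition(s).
Look for the lowest-order linear relation among consecutive terms.
Observation: a(n) - 2·a(n-1) - (1)·a(n-2) = 0 holds for the shown terms, and no order-1 relation a(n) = α·a(n-1) + β fits.
Check at n=3: 2·8 + (1)·2 = 18. ✓

a(n) = 2a(n-1) + a(n-2), a(0) = 4, a(1) = 2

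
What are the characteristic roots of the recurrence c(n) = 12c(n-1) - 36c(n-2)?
Substitute c(n) = rⁿ and divide through by rⁿ⁻²: r² - 12r + 36 = 0
Factor: (r - 6)² = 0, so r = 6 (double root).
General solution: c(n) = (A + Bn)·6ⁿ

Characteristic: r² - 12r + 36 = 0, Roots: r = 6 (double root)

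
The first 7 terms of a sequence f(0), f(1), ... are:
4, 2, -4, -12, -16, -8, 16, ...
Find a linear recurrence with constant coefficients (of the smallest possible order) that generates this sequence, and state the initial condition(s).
Look for the lowest-order linear relation among consecutive terms.
Observation: f(n) - 2·f(n-1) - (-2)·f(n-2) = 0 holds for the shown terms, and no order-1 relation f(n) = α·f(n-1) + β fits.
Check at n=3: 2·-4 + (-2)·2 = -12. ✓

f(n) = 2f(n-1) - 2f(n-2), f(0) = 4, f(1) = 2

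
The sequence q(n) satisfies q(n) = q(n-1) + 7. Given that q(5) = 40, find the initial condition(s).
q(5) = q(0) + 5·7, so q(0) = 40 - 35 = 5.

q(0) = 5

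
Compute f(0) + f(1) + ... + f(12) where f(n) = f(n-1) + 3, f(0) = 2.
Computing the sequence terms: 2, 5, 8, 11, 14, 17, 20, 23, 26, 29, 32, 35, 38
Adding these values together:

260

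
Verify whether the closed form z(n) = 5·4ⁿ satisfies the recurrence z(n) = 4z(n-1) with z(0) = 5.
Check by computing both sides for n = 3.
From the recurrence with z(0) = 5:
  z(0) = 5, z(1) = 20, z(2) = 80, z(3) = 320
  so the recurrence gives z(3) = 320.
From the proposed closed form z(n) = 5·4ⁿ:
  z(3) = 320.
Both sides give 320 at n = 3, and the initial condition(s) match, so the closed form is consistent.

Yes, the closed form is correct.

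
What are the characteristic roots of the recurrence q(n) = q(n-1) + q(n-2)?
Substitute q(n) = rⁿ and divide through by rⁿ⁻²: r² - r - 1 = 0
Discriminant: 1² + 4·1 = 5, not a perfect square, so by the quadratic formula r = (1 ± √5)/2.
General solution: q(n) = A·r₁ⁿ + B·r₂ⁿ where r₁,r₂ = (1 ± √5)/2

Characteristic: r² - r - 1 = 0, Roots: r = (1 ± √5)/2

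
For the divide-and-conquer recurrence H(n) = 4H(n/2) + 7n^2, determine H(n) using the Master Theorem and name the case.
Master Theorem template: H(n) = a·H(n/b) + f(n).
Here: a=4, b=2, f(n)=7n^2
Compute log_b(a) = log_2(4) = 2.
f(n) = 7n^2 = Θ(n^2). Case 2: H(n) = Θ(n^2 log n).

Case 2: H(n) = Θ(n^2 log n)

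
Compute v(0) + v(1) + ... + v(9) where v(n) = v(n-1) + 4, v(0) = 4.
Computing the sequence terms: 4, 8, 12, 16, 20, 24, 28, 32, 36, 40
Adding these values together:

220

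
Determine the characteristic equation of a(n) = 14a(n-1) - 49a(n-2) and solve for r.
Substitute a(n) = rⁿ and divide through by rⁿ⁻²: r² - 14r + 49 = 0
Factor: (r - 7)² = 0, so r = 7 (double root).
General solution: a(n) = (A + Bn)·7ⁿ

Characteristic: r² - 14r + 49 = 0, Roots: r = 7 (double root)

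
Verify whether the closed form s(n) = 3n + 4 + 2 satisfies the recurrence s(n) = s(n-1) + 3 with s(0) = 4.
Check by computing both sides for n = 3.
From the recurrence with s(0) = 4:
  s(0) = 4, s(1) = 7, s(2) = 10, s(3) = 13
  so the recurrence gives s(3) = 13.
From the proposed closed form s(n) = 3n + 4 + 2:
  s(3) = 15.
The recurrence gives 13 but the closed form gives 15, so the closed form does not satisfy the recurrence.

No, the closed form is incorrect.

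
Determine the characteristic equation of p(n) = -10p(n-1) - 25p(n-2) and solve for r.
Substitute p(n) = rⁿ and divide through by rⁿ⁻²: r² + 10r + 25 = 0
Factor: (r + 5)² = 0, so r = -5 (double root).
General solution: p(n) = (A + Bn)·(-5)ⁿ

Characteristic: r² + 10r + 25 = 0, Roots: r = -5 (double root)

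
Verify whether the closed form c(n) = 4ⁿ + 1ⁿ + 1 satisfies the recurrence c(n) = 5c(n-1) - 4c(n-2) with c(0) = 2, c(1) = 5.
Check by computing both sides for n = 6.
From the recurrence with c(0) = 2, c(1) = 5:
  c(0) = 2, c(1) = 5, c(2) = 17, c(3) = 65, c(4) = 257, c(5) = 1025, c(6) = 4097
  so the recurrence gives c(6) = 4097.
From the proposed closed form c(n) = 4ⁿ + 1ⁿ + 1:
  c(6) = 4098.
The recurrence gives 4097 but the closed form gives 4098, so the closed form does not satisfy the recurrence.

No, the closed form is incorrect.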